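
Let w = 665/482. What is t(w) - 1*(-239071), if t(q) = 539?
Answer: 239610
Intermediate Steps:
w = 665/482 (w = 665*(1/482) = 665/482 ≈ 1.3797)
t(w) - 1*(-239071) = 539 - 1*(-239071) = 539 + 239071 = 239610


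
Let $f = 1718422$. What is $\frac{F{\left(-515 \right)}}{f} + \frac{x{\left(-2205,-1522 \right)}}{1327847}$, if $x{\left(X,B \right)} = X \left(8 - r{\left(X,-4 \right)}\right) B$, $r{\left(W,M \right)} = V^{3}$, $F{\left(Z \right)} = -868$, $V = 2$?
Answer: $- \frac{434}{859211} \approx -0.00050511$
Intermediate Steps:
$r{\left(W,M \right)} = 8$ ($r{\left(W,M \right)} = 2^{3} = 8$)
$x{\left(X,B \right)} = 0$ ($x{\left(X,B \right)} = X \left(8 - 8\right) B = X 0 B = X 0 = 0$)
$\frac{F{\left(-515 \right)}}{f} + \frac{x{\left(-2205,-1522 \right)}}{1327847} = - \frac{868}{1718422} + \frac{0}{1327847} = \left(-868\right) \frac{1}{1718422} + 0 \cdot \frac{1}{1327847} = - \frac{434}{859211} + 0 = - \frac{434}{859211}$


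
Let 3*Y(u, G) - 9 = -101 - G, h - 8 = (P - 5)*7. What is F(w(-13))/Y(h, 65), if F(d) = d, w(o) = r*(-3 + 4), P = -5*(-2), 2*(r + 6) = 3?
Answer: 27/314 ≈ 0.085987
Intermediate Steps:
r = -9/2 (r = -6 + (½)*3 = -6 + 3/2 = -9/2 ≈ -4.5000)
P = 10
h = 43 (h = 8 + (10 - 5)*7 = 8 + 5*7 = 8 + 35 = 43)
Y(u, G) = -92/3 - G/3 (Y(u, G) = 3 + (-101 - G)/3 = 3 + (-101/3 - G/3) = -92/3 - G/3)
w(o) = -9/2 (w(o) = -9*(-3 + 4)/2 = -9/2*1 = -9/2)
F(w(-13))/Y(h, 65) = -9/(2*(-92/3 - ⅓*65)) = -9/(2*(-92/3 - 65/3)) = -9/(2*(-157/3)) = -9/2*(-3/157) = 27/314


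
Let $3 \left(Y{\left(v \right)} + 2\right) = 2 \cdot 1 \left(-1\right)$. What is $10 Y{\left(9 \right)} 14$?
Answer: $- \frac{1120}{3} \approx -373.33$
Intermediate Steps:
$Y{\left(v \right)} = - \frac{8}{3}$ ($Y{\left(v \right)} = -2 + \frac{2 \cdot 1 \left(-1\right)}{3} = -2 + \frac{2 \left(-1\right)}{3} = -2 + \frac{1}{3} \left(-2\right) = -2 - \frac{2}{3} = - \frac{8}{3}$)
$10 Y{\left(9 \right)} 14 = 10 \left(- \frac{8}{3}\right) 14 = \left(- \frac{80}{3}\right) 14 = - \frac{1120}{3}$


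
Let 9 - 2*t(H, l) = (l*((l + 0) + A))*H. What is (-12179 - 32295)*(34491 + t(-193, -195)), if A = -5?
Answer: -168912051867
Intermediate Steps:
t(H, l) = 9/2 - H*l*(-5 + l)/2 (t(H, l) = 9/2 - l*((l + 0) - 5)*H/2 = 9/2 - l*(l - 5)*H/2 = 9/2 - l*(-5 + l)*H/2 = 9/2 - H*l*(-5 + l)/2)
(-12179 - 32295)*(34491 + t(-193, -195)) = (-12179 - 32295)*(34491 + (9/2 - ½*(-193)*(-195)² + (5/2)*(-193)*(-195))) = -44474*(34491 + (9/2 - ½*(-193)*38025 + 188175/2)) = -44474*(34491 + (9/2 + 7338825/2 + 188175/2)) = -44474*(34491 + 7527009/2) = -44474*7595991/2 = -168912051867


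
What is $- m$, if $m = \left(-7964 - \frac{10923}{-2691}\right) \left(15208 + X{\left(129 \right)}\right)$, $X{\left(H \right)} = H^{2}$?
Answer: $\frac{227403993883}{897} \approx 2.5352 \cdot 10^{8}$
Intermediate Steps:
$m = - \frac{227403993883}{897}$ ($m = \left(-7964 - \frac{10923}{-2691}\right) \left(15208 + 129^{2}\right) = \left(-7964 - - \frac{3641}{897}\right) \left(15208 + 16641\right) = \left(-7964 + \frac{3641}{897}\right) 31849 = \left(- \frac{7140067}{897}\right) 31849 = - \frac{227403993883}{897} \approx -2.5352 \cdot 10^{8}$)
$- m = \left(-1\right) \left(- \frac{227403993883}{897}\right) = \frac{227403993883}{897}$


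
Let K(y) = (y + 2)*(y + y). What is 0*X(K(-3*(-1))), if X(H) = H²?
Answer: 0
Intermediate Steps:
K(y) = 2*y*(2 + y) (K(y) = (2 + y)*(2*y) = 2*y*(2 + y))
0*X(K(-3*(-1))) = 0*(2*(-3*(-1))*(2 - 3*(-1)))² = 0*(2*3*(2 + 3))² = 0*(2*3*5)² = 0*30² = 0*900 = 0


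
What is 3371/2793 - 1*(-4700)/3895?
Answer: 276391/114513 ≈ 2.4136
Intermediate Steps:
3371/2793 - 1*(-4700)/3895 = 3371*(1/2793) + 4700*(1/3895) = 3371/2793 + 940/779 = 276391/114513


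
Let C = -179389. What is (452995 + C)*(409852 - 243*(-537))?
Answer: 147841086858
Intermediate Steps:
(452995 + C)*(409852 - 243*(-537)) = (452995 - 179389)*(409852 - 243*(-537)) = 273606*(409852 + 130491) = 273606*540343 = 147841086858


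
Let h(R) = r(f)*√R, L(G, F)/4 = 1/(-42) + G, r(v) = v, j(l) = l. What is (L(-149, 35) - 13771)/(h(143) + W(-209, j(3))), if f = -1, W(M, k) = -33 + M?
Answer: 6637598/111531 - 301709*√143/1226841 ≈ 56.573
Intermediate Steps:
L(G, F) = -2/21 + 4*G (L(G, F) = 4*(1/(-42) + G) = 4*(-1/42 + G) = -2/21 + 4*G)
h(R) = -√R
(L(-149, 35) - 13771)/(h(143) + W(-209, j(3))) = ((-2/21 + 4*(-149)) - 13771)/(-√143 + (-33 - 209)) = ((-2/21 - 596) - 13771)/(-√143 - 242) = (-12518/21 - 13771)/(-242 - √143) = -301709/(21*(-242 - √143))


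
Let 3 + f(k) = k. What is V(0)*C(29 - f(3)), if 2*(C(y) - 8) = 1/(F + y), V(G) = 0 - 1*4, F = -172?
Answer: -4574/143 ≈ -31.986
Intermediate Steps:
f(k) = -3 + k
V(G) = -4 (V(G) = 0 - 4 = -4)
C(y) = 8 + 1/(2*(-172 + y))
V(0)*C(29 - f(3)) = -2*(-2751 + 16*(29 - (-3 + 3)))/(-172 + (29 - (-3 + 3))) = -2*(-2751 + 16*(29 - 1*0))/(-172 + (29 - 1*0)) = -2*(-2751 + 16*(29 + 0))/(-172 + (29 + 0)) = -2*(-2751 + 16*29)/(-172 + 29) = -2*(-2751 + 464)/(-143) = -2*(-1)*(-2287)/143 = -4*2287/286 = -4574/143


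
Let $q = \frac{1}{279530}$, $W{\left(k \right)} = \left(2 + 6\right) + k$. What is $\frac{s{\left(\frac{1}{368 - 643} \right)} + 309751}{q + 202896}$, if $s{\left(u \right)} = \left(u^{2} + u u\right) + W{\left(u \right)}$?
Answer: $\frac{77036902967436}{50460130769125} \approx 1.5267$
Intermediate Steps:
$W{\left(k \right)} = 8 + k$
$q = \frac{1}{279530} \approx 3.5774 \cdot 10^{-6}$
$s{\left(u \right)} = 8 + u + 2 u^{2}$ ($s{\left(u \right)} = \left(u^{2} + u u\right) + \left(8 + u\right) = \left(u^{2} + u^{2}\right) + \left(8 + u\right) = 2 u^{2} + \left(8 + u\right) = 8 + u + 2 u^{2}$)
$\frac{s{\left(\frac{1}{368 - 643} \right)} + 309751}{q + 202896} = \frac{\left(8 + \frac{1}{368 - 643} + 2 \left(\frac{1}{368 - 643}\right)^{2}\right) + 309751}{\frac{1}{279530} + 202896} = \frac{\left(8 + \frac{1}{-275} + 2 \left(\frac{1}{-275}\right)^{2}\right) + 309751}{\frac{56715518881}{279530}} = \left(\left(8 - \frac{1}{275} + 2 \left(- \frac{1}{275}\right)^{2}\right) + 309751\right) \frac{279530}{56715518881} = \left(\left(8 - \frac{1}{275} + 2 \cdot \frac{1}{75625}\right) + 309751\right) \frac{279530}{56715518881} = \left(\left(8 - \frac{1}{275} + \frac{2}{75625}\right) + 309751\right) \frac{279530}{56715518881} = \left(\frac{604727}{75625} + 309751\right) \frac{279530}{56715518881} = \frac{23425524102}{75625} \cdot \frac{279530}{56715518881} = \frac{77036902967436}{50460130769125}$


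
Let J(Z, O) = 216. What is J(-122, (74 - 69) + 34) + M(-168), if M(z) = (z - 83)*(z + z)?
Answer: 84552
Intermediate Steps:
M(z) = 2*z*(-83 + z) (M(z) = (-83 + z)*(2*z) = 2*z*(-83 + z))
J(-122, (74 - 69) + 34) + M(-168) = 216 + 2*(-168)*(-83 - 168) = 216 + 2*(-168)*(-251) = 216 + 84336 = 84552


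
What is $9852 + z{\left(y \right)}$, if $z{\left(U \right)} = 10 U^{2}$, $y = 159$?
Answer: $262662$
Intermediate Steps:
$9852 + z{\left(y \right)} = 9852 + 10 \cdot 159^{2} = 9852 + 10 \cdot 25281 = 9852 + 252810 = 262662$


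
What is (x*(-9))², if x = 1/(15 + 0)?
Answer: 9/25 ≈ 0.36000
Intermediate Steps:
x = 1/15 ≈ 0.066667
(x*(-9))² = ((1/15)*(-9))² = (-⅗)² = 9/25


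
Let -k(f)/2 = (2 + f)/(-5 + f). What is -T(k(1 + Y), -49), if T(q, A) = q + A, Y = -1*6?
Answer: 248/5 ≈ 49.600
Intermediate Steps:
Y = -6
k(f) = -2*(2 + f)/(-5 + f)
T(q, A) = A + q
-T(k(1 + Y), -49) = -(-49 + 2*(-2 - (1 - 6))/(-5 + (1 - 6))) = -(-49 + 2*(-2 - 1*(-5))/(-5 - 5)) = -(-49 + 2*(-2 + 5)/(-10)) = -(-49 + 2*(-1/10)*3) = -(-49 - 3/5) = -1*(-248/5) = 248/5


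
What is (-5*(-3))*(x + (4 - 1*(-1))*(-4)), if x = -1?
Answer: -315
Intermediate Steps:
(-5*(-3))*(x + (4 - 1*(-1))*(-4)) = (-5*(-3))*(-1 + (4 - 1*(-1))*(-4)) = 15*(-1 + (4 + 1)*(-4)) = 15*(-1 + 5*(-4)) = 15*(-1 - 20) = 15*(-21) = -315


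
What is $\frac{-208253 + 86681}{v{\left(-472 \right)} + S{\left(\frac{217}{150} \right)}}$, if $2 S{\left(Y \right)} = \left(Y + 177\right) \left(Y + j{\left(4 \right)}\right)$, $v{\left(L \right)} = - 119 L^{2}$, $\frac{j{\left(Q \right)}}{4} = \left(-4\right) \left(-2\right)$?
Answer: $\frac{5470740000}{1192874029961} \approx 0.0045862$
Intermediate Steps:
$j{\left(Q \right)} = 32$ ($j{\left(Q \right)} = 4 \left(\left(-4\right) \left(-2\right)\right) = 4 \cdot 8 = 32$)
$S{\left(Y \right)} = \frac{\left(32 + Y\right) \left(177 + Y\right)}{2}$ ($S{\left(Y \right)} = \frac{\left(Y + 177\right) \left(Y + 32\right)}{2} = \frac{\left(177 + Y\right) \left(32 + Y\right)}{2} = \frac{\left(32 + Y\right) \left(177 + Y\right)}{2}$)
$\frac{-208253 + 86681}{v{\left(-472 \right)} + S{\left(\frac{217}{150} \right)}} = \frac{-208253 + 86681}{- 119 \left(-472\right)^{2} + \left(2832 + \frac{\left(\frac{217}{150}\right)^{2}}{2} + \frac{209 \cdot \frac{217}{150}}{2}\right)} = - \frac{121572}{\left(-119\right) 222784 + \left(2832 + \frac{\left(217 \cdot \frac{1}{150}\right)^{2}}{2} + \frac{209 \cdot 217 \cdot \frac{1}{150}}{2}\right)} = - \frac{121572}{-26511296 + \left(2832 + \frac{\left(\frac{217}{150}\right)^{2}}{2} + \frac{209}{2} \cdot \frac{217}{150}\right)} = - \frac{121572}{-26511296 + \left(2832 + \frac{1}{2} \cdot \frac{47089}{22500} + \frac{45353}{300}\right)} = - \frac{121572}{-26511296 + \left(2832 + \frac{47089}{45000} + \frac{45353}{300}\right)} = - \frac{121572}{-26511296 + \frac{134290039}{45000}} = - \frac{121572}{- \frac{1192874029961}{45000}} = \left(-121572\right) \left(- \frac{45000}{1192874029961}\right) = \frac{5470740000}{1192874029961}$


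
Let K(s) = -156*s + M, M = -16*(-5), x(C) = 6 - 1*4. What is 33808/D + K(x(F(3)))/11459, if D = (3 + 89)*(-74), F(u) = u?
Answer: -48623166/9751609 ≈ -4.9862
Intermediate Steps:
x(C) = 2 (x(C) = 6 - 4 = 2)
D = -6808 (D = 92*(-74) = -6808)
M = 80
K(s) = 80 - 156*s (K(s) = -156*s + 80 = 80 - 156*s)
33808/D + K(x(F(3)))/11459 = 33808/(-6808) + (80 - 156*2)/11459 = 33808*(-1/6808) + (80 - 312)*(1/11459) = -4226/851 - 232*1/11459 = -4226/851 - 232/11459 = -48623166/9751609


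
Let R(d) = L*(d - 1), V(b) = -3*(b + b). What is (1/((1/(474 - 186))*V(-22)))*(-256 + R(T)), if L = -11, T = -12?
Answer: -2712/11 ≈ -246.55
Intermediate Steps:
V(b) = -6*b
R(d) = 11 - 11*d (R(d) = -11*(d - 1) = -11*(-1 + d) = 11 - 11*d)
(1/((1/(474 - 186))*V(-22)))*(-256 + R(T)) = (1/((1/(474 - 186))*((-6*(-22)))))*(-256 + (11 - 11*(-12))) = (1/(1/288*132))*(-256 + (11 + 132)) = ((1/132)/(1/288))*(-256 + 143) = (288*(1/132))*(-113) = (24/11)*(-113) = -2712/11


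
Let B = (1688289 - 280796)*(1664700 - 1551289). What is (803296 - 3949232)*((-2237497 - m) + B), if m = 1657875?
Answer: -502158372804877936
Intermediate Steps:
B = 159625188623 (B = 1407493*113411 = 159625188623)
(803296 - 3949232)*((-2237497 - m) + B) = (803296 - 3949232)*((-2237497 - 1*1657875) + 159625188623) = -3145936*((-2237497 - 1657875) + 159625188623) = -3145936*(-3895372 + 159625188623) = -3145936*159621293251 = -502158372804877936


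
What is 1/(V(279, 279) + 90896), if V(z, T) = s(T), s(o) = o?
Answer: 1/91175 ≈ 1.0968e-5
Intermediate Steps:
V(z, T) = T
1/(V(279, 279) + 90896) = 1/(279 + 90896) = 1/91175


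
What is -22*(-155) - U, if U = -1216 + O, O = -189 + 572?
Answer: 4243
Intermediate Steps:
O = 383
U = -833 (U = -1216 + 383 = -833)
-22*(-155) - U = -22*(-155) - 1*(-833) = 3410 + 833 = 4243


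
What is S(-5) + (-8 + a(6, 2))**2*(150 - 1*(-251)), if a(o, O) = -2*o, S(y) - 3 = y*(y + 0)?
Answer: 160428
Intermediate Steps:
S(y) = 3 + y**2 (S(y) = 3 + y*(y + 0) = 3 + y*y = 3 + y**2)
S(-5) + (-8 + a(6, 2))**2*(150 - 1*(-251)) = (3 + (-5)**2) + (-8 - 2*6)**2*(150 - 1*(-251)) = (3 + 25) + (-8 - 12)**2*(150 + 251) = 28 + (-20)**2*401 = 28 + 400*401 = 28 + 160400 = 160428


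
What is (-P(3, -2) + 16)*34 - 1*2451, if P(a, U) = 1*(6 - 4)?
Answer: -1975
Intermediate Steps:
P(a, U) = 2 (P(a, U) = 1*2 = 2)
(-P(3, -2) + 16)*34 - 1*2451 = (-1*2 + 16)*34 - 1*2451 = (-2 + 16)*34 - 2451 = 14*34 - 2451 = 476 - 2451 = -1975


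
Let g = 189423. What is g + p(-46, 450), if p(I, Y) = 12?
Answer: 189435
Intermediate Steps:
g + p(-46, 450) = 189423 + 12 = 189435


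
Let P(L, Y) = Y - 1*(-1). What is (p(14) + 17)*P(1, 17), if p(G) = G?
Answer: 558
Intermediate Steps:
P(L, Y) = 1 + Y (P(L, Y) = Y + 1 = 1 + Y)
(p(14) + 17)*P(1, 17) = (14 + 17)*(1 + 17) = 31*18 = 558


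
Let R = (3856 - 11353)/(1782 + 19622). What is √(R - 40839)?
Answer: I*√4677445299003/10702 ≈ 202.09*I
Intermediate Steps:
R = -7497/21404 ≈ -0.35026
√(R - 40839) = √(-7497/21404 - 40839) = √(-874125453/21404) = I*√4677445299003/10702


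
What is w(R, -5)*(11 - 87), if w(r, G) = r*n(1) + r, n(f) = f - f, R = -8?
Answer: 608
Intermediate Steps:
n(f) = 0
w(r, G) = r (w(r, G) = r*0 + r = 0 + r = r)
w(R, -5)*(11 - 87) = -8*(11 - 87) = -8*(-76) = 608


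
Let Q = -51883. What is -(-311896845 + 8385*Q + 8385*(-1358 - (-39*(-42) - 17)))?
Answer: 771914715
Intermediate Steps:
-(-311896845 + 8385*Q + 8385*(-1358 - (-39*(-42) - 17))) = -(-746935800 + 8385*(-1358 - (-39*(-42) - 17))) = -(-746935800 + 8385*(-1358 - (1638 - 17))) = -(-746935800 + 8385*(-1358 - 1*1621)) = -(-746935800 + 8385*(-1358 - 1621)) = -8385/(1/(-51883 + (-2979 - 37197))) = -8385/(1/(-51883 - 40176)) = -8385/(1/(-92059)) = -8385/(-1/92059) = -8385*(-92059) = 771914715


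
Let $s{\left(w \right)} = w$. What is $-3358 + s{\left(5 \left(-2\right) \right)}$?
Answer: $-3368$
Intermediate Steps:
$-3358 + s{\left(5 \left(-2\right) \right)} = -3358 + 5 \left(-2\right) = -3358 - 10 = -3368$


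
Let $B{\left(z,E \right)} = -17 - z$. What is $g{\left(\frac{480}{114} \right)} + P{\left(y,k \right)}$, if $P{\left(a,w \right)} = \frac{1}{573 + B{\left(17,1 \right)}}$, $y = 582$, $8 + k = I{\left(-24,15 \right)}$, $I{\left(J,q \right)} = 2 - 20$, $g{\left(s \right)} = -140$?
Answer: $- \frac{75459}{539} \approx -140.0$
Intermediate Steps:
$I{\left(J,q \right)} = -18$ ($I{\left(J,q \right)} = 2 - 20 = -18$)
$k = -26$ ($k = -8 - 18 = -26$)
$P{\left(a,w \right)} = \frac{1}{539}$ ($P{\left(a,w \right)} = \frac{1}{573 - 34} = \frac{1}{539}$)
$g{\left(\frac{480}{114} \right)} + P{\left(y,k \right)} = -140 + \frac{1}{539} = - \frac{75459}{539}$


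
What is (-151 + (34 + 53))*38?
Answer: -2432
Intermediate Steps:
(-151 + (34 + 53))*38 = (-151 + 87)*38 = -64*38 = -2432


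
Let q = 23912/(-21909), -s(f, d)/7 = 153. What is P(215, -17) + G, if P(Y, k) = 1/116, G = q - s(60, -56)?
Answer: 2719134641/2541444 ≈ 1069.9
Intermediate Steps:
s(f, d) = -1071 (s(f, d) = -7*153 = -1071)
q = -23912/21909 (q = 23912*(-1/21909) = -23912/21909 ≈ -1.0914)
G = 23440627/21909 (G = -23912/21909 - 1*(-1071) = -23912/21909 + 1071 = 23440627/21909 ≈ 1069.9)
P(Y, k) = 1/116
P(215, -17) + G = 1/116 + 23440627/21909 = 2719134641/2541444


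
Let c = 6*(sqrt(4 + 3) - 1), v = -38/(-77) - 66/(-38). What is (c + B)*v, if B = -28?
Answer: -110942/1463 + 19578*sqrt(7)/1463 ≈ -40.426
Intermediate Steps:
v = 3263/1463 (v = -38*(-1/77) - 66*(-1/38) = 38/77 + 33/19 = 3263/1463 ≈ 2.2303)
c = -6 + 6*sqrt(7) (c = 6*(sqrt(7) - 1) = 6*(-1 + sqrt(7)) = -6 + 6*sqrt(7) ≈ 9.8745)
(c + B)*v = ((-6 + 6*sqrt(7)) - 28)*(3263/1463) = (-34 + 6*sqrt(7))*(3263/1463) = -110942/1463 + 19578*sqrt(7)/1463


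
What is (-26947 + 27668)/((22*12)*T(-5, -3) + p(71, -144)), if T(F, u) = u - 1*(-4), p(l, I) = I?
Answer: 721/120 ≈ 6.0083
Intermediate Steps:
T(F, u) = 4 + u (T(F, u) = u + 4 = 4 + u)
(-26947 + 27668)/((22*12)*T(-5, -3) + p(71, -144)) = (-26947 + 27668)/((22*12)*(4 - 3) - 144) = 721/(264*1 - 144) = 721/(264 - 144) = 721/120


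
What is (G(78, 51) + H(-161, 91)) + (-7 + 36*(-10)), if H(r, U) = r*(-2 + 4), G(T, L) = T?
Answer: -611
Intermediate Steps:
H(r, U) = 2*r (H(r, U) = r*2 = 2*r)
(G(78, 51) + H(-161, 91)) + (-7 + 36*(-10)) = (78 + 2*(-161)) + (-7 + 36*(-10)) = (78 - 322) + (-7 - 360) = -244 - 367 = -611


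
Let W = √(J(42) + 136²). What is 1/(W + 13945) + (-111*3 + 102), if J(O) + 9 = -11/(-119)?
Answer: -5345084243086/23138900011 - 2*√65448929/23138900011 ≈ -231.00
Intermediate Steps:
J(O) = -1060/119 (J(O) = -9 - 11/(-119) = -9 - 11*(-1/119) = -9 + 11/119 = -1060/119)
W = 2*√65448929/119 (W = √(-1060/119 + 136²) = √(-1060/119 + 18496) = √(2199964/119) = 2*√65448929/119 ≈ 135.97)
1/(W + 13945) + (-111*3 + 102) = 1/(2*√65448929/119 + 13945) + (-111*3 + 102) = 1/(13945 + 2*√65448929/119) + (-333 + 102) = 1/(13945 + 2*√65448929/119) - 231 = -231 + 1/(13945 + 2*√65448929/119)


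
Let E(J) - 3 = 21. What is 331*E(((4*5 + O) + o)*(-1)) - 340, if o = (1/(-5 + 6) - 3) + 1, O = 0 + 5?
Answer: 7604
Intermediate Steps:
O = 5
o = -1 (o = (1/1 - 3) + 1 = (1 - 3) + 1 = -2 + 1 = -1)
E(J) = 24 (E(J) = 3 + 21 = 24)
331*E(((4*5 + O) + o)*(-1)) - 340 = 331*24 - 340 = 7944 - 340 = 7604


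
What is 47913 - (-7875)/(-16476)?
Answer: 263135571/5492 ≈ 47913.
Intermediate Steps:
47913 - (-7875)/(-16476) = 47913 - (-7875)*(-1)/16476 = 47913 - 1*2625/5492 = 47913 - 2625/5492 = 263135571/5492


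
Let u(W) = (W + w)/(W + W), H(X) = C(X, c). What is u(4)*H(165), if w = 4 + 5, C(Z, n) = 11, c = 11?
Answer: 143/8 ≈ 17.875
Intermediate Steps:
H(X) = 11
w = 9
u(W) = (9 + W)/(2*W) (u(W) = (W + 9)/(W + W) = (9 + W)/((2*W)) = (9 + W)*(1/(2*W)) = (9 + W)/(2*W))
u(4)*H(165) = ((½)*(9 + 4)/4)*11 = ((½)*(¼)*13)*11 = (13/8)*11 = 143/8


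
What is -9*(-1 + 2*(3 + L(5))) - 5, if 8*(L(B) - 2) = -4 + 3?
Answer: -335/4 ≈ -83.750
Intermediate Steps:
L(B) = 15/8 (L(B) = 2 + (-4 + 3)/8 = 2 + (1/8)*(-1) = 2 - 1/8 = 15/8)
-9*(-1 + 2*(3 + L(5))) - 5 = -9*(-1 + 2*(3 + 15/8)) - 5 = -9*(-1 + 2*(39/8)) - 5 = -9*(-1 + 39/4) - 5 = -9*35/4 - 5 = -315/4 - 5 = -335/4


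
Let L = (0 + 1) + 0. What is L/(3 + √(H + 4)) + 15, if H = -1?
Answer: 31/2 - √3/6 ≈ 15.211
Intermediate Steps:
L = 1 (L = 1 + 0 = 1)
L/(3 + √(H + 4)) + 15 = 1/(3 + √(-1 + 4)) + 15 = 1/(3 + √3) + 15 = 15 + 1/(3 + √3)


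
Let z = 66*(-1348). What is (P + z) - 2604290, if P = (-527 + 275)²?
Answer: -2629754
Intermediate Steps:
z = -88968
P = 63504 (P = (-252)² = 63504)
(P + z) - 2604290 = (63504 - 88968) - 2604290 = -25464 - 2604290 = -2629754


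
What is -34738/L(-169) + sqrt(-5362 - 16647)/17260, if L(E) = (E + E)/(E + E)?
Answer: -34738 + I*sqrt(22009)/17260 ≈ -34738.0 + 0.0085953*I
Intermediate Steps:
L(E) = 1 (L(E) = (2*E)/((2*E)) = (2*E)*(1/(2*E)) = 1)
-34738/L(-169) + sqrt(-5362 - 16647)/17260 = -34738/1 + sqrt(-5362 - 16647)/17260 = -34738*1 + sqrt(-22009)*(1/17260) = -34738 + (I*sqrt(22009))*(1/17260) = -34738 + I*sqrt(22009)/17260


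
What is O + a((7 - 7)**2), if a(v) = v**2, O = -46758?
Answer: -46758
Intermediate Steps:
O + a((7 - 7)**2) = -46758 + ((7 - 7)**2)**2 = -46758 + (0**2)**2 = -46758 + 0**2 = -46758 + 0 = -46758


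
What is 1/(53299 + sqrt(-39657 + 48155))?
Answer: 53299/2840774903 - sqrt(8498)/2840774903 ≈ 1.8730e-5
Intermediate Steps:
1/(53299 + sqrt(-39657 + 48155)) = 1/(53299 + sqrt(8498))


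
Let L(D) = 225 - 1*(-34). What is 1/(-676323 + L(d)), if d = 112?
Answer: -1/676064 ≈ -1.4791e-6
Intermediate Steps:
L(D) = 259 (L(D) = 225 + 34 = 259)
1/(-676323 + L(d)) = 1/(-676323 + 259) = 1/(-676064) = -1/676064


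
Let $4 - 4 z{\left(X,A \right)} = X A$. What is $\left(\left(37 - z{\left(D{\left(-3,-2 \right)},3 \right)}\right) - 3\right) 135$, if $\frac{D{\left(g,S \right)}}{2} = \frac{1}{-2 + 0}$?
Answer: $\frac{17415}{4} \approx 4353.8$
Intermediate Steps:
$D{\left(g,S \right)} = -1$ ($D{\left(g,S \right)} = \frac{2}{-2 + 0} = \frac{2}{-2} = 2 \left(- \frac{1}{2}\right) = -1$)
$z{\left(X,A \right)} = 1 - \frac{A X}{4}$ ($z{\left(X,A \right)} = 1 - \frac{X A}{4} = 1 - \frac{A X}{4}$)
$\left(\left(37 - z{\left(D{\left(-3,-2 \right)},3 \right)}\right) - 3\right) 135 = \left(\left(37 - \left(1 - \frac{3}{4} \left(-1\right)\right)\right) - 3\right) 135 = \left(\left(37 - \left(1 + \frac{3}{4}\right)\right) - 3\right) 135 = \left(\left(37 - \frac{7}{4}\right) - 3\right) 135 = \left(\frac{141}{4} - 3\right) 135 = \frac{129}{4} \cdot 135 = \frac{17415}{4}$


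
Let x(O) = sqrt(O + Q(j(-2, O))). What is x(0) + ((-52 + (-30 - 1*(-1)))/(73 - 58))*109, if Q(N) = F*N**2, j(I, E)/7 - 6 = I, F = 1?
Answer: -2803/5 ≈ -560.60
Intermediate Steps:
j(I, E) = 42 + 7*I
Q(N) = N**2 (Q(N) = 1*N**2 = N**2)
x(O) = sqrt(784 + O) (x(O) = sqrt(O + (42 + 7*(-2))**2) = sqrt(O + (42 - 14)**2) = sqrt(O + 28**2) = sqrt(O + 784) = sqrt(784 + O))
x(0) + ((-52 + (-30 - 1*(-1)))/(73 - 58))*109 = sqrt(784 + 0) + ((-52 + (-30 - 1*(-1)))/(73 - 58))*109 = sqrt(784) + ((-52 + (-30 + 1))/15)*109 = 28 + ((-52 - 29)*(1/15))*109 = 28 - 81*1/15*109 = 28 - 27/5*109 = 28 - 2943/5 = -2803/5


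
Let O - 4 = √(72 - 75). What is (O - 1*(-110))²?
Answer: (114 + I*√3)² ≈ 12993.0 + 394.91*I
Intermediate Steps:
O = 4 + I*√3 (O = 4 + √(72 - 75) = 4 + √(-3) = 4 + I*√3 ≈ 4.0 + 1.732*I)
(O - 1*(-110))² = ((4 + I*√3) - 1*(-110))² = ((4 + I*√3) + 110)² = (114 + I*√3)²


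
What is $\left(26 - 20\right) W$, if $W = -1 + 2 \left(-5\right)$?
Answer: $-66$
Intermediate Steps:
$W = -11$ ($W = -1 - 10 = -11$)
$\left(26 - 20\right) W = \left(26 - 20\right) \left(-11\right) = 6 \left(-11\right) = -66$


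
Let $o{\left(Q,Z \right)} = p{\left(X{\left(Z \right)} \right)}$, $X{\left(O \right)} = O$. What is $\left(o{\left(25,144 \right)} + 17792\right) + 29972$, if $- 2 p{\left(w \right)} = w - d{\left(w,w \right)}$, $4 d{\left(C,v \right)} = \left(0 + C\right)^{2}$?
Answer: $50284$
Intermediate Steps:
$d{\left(C,v \right)} = \frac{C^{2}}{4}$ ($d{\left(C,v \right)} = \frac{\left(0 + C\right)^{2}}{4} = \frac{C^{2}}{4}$)
$p{\left(w \right)} = - \frac{w}{2} + \frac{w^{2}}{8}$ ($p{\left(w \right)} = - \frac{w - \frac{w^{2}}{4}}{2} = - \frac{w}{2} + \frac{w^{2}}{8}$)
$o{\left(Q,Z \right)} = \frac{Z \left(-4 + Z\right)}{8}$
$\left(o{\left(25,144 \right)} + 17792\right) + 29972 = \left(\frac{1}{8} \cdot 144 \left(-4 + 144\right) + 17792\right) + 29972 = \left(\frac{1}{8} \cdot 144 \cdot 140 + 17792\right) + 29972 = \left(2520 + 17792\right) + 29972 = 20312 + 29972 = 50284$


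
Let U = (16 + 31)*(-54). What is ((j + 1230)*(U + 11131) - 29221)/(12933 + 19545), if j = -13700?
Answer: -35727977/10826 ≈ -3300.2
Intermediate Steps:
U = -2538 (U = 47*(-54) = -2538)
((j + 1230)*(U + 11131) - 29221)/(12933 + 19545) = ((-13700 + 1230)*(-2538 + 11131) - 29221)/(12933 + 19545) = (-12470*8593 - 29221)/32478 = (-107154710 - 29221)*(1/32478) = -107183931*1/32478 = -35727977/10826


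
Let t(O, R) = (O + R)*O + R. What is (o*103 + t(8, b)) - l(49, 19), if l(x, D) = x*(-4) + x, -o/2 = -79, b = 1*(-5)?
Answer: 16440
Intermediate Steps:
b = -5
o = 158 (o = -2*(-79) = 158)
t(O, R) = R + O*(O + R) (t(O, R) = O*(O + R) + R = R + O*(O + R))
l(x, D) = -3*x (l(x, D) = -4*x + x = -3*x)
(o*103 + t(8, b)) - l(49, 19) = (158*103 + (-5 + 8**2 + 8*(-5))) - (-3)*49 = (16274 + (-5 + 64 - 40)) - 1*(-147) = (16274 + 19) + 147 = 16293 + 147 = 16440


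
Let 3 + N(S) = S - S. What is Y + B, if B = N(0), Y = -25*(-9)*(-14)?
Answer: -3153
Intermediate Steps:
N(S) = -3 (N(S) = -3 + (S - S) = -3 + 0 = -3)
Y = -3150 (Y = 225*(-14) = -3150)
B = -3
Y + B = -3150 - 3 = -3153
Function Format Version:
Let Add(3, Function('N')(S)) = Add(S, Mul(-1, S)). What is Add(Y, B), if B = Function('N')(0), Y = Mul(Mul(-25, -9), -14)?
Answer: -3153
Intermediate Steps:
Function('N')(S) = -3 (Function('N')(S) = Add(-3, Add(S, Mul(-1, S))) = Add(-3, 0) = -3)
Y = -3150 (Y = Mul(225, -14) = -3150)
B = -3
Add(Y, B) = Add(-3150, -3) = -3153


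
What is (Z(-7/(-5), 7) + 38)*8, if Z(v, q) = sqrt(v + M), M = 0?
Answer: 304 + 8*sqrt(35)/5 ≈ 313.47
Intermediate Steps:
Z(v, q) = sqrt(v) (Z(v, q) = sqrt(v + 0) = sqrt(v))
(Z(-7/(-5), 7) + 38)*8 = (sqrt(-7/(-5)) + 38)*8 = (sqrt(-7*(-1/5)) + 38)*8 = (sqrt(7/5) + 38)*8 = (sqrt(35)/5 + 38)*8 = (38 + sqrt(35)/5)*8 = 304 + 8*sqrt(35)/5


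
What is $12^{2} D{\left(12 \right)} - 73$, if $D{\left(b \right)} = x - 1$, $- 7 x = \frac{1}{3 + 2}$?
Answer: $- \frac{7739}{35} \approx -221.11$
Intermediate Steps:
$x = - \frac{1}{35}$ ($x = - \frac{1}{7 \left(3 + 2\right)} = - \frac{1}{7 \cdot 5} = \left(- \frac{1}{7}\right) \frac{1}{5} = - \frac{1}{35} \approx -0.028571$)
$D{\left(b \right)} = - \frac{36}{35}$ ($D{\left(b \right)} = - \frac{1}{35} - 1 = - \frac{36}{35}$)
$12^{2} D{\left(12 \right)} - 73 = 12^{2} \left(- \frac{36}{35}\right) - 73 = 144 \left(- \frac{36}{35}\right) - 73 = - \frac{5184}{35} - 73 = - \frac{7739}{35}$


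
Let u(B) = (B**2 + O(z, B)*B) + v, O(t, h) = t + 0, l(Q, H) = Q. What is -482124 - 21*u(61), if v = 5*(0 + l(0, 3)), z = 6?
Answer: -567951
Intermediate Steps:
O(t, h) = t
v = 0 (v = 5*(0 + 0) = 5*0 = 0)
u(B) = B**2 + 6*B (u(B) = (B**2 + 6*B) + 0 = B**2 + 6*B)
-482124 - 21*u(61) = -482124 - 21*61*(6 + 61) = -482124 - 21*61*67 = -482124 - 21*4087 = -482124 - 1*85827 = -482124 - 85827 = -567951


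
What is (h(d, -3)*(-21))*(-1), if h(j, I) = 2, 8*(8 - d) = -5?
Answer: 42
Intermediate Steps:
d = 69/8 (d = 8 - ⅛*(-5) = 8 + 5/8 = 69/8 ≈ 8.6250)
(h(d, -3)*(-21))*(-1) = (2*(-21))*(-1) = -42*(-1) = 42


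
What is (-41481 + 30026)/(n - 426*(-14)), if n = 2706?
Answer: -2291/1734 ≈ -1.3212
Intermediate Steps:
(-41481 + 30026)/(n - 426*(-14)) = (-41481 + 30026)/(2706 - 426*(-14)) = -11455/(2706 + 5964) = -11455/8670 = -11455*1/8670 = -2291/1734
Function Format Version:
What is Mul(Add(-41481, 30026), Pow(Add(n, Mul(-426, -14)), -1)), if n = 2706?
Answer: Rational(-2291, 1734) ≈ -1.3212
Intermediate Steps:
Mul(Add(-41481, 30026), Pow(Add(n, Mul(-426, -14)), -1)) = Mul(Add(-41481, 30026), Pow(Add(2706, Mul(-426, -14)), -1)) = Mul(-11455, Pow(Add(2706, 5964), -1)) = Mul(-11455, Pow(8670, -1)) = Mul(-11455, Rational(1, 8670)) = Rational(-2291, 1734)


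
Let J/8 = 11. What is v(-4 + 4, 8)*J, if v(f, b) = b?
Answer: 704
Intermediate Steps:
J = 88 (J = 8*11 = 88)
v(-4 + 4, 8)*J = 8*88 = 704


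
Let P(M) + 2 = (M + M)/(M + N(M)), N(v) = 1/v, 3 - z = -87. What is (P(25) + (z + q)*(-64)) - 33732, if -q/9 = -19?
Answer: -15786469/313 ≈ -50436.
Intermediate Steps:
z = 90 (z = 3 - 1*(-87) = 3 + 87 = 90)
q = 171 (q = -9*(-19) = 171)
P(M) = -2 + 2*M/(M + 1/M) (P(M) = -2 + (M + M)/(M + 1/M) = -2 + (2*M)/(M + 1/M) = -2 + 2*M/(M + 1/M))
(P(25) + (z + q)*(-64)) - 33732 = (-2/(1 + 25**2) + (90 + 171)*(-64)) - 33732 = (-2/(1 + 625) + 261*(-64)) - 33732 = (-2/626 - 16704) - 33732 = (-2*1/626 - 16704) - 33732 = (-1/313 - 16704) - 33732 = -5228353/313 - 33732 = -15786469/313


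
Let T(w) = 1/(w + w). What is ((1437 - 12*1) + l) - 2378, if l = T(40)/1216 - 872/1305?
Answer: -24213711611/25390080 ≈ -953.67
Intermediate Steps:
T(w) = 1/(2*w)
l = -16965371/25390080 (l = ((½)/40)/1216 - 872/1305 = ((½)*(1/40))*(1/1216) - 872*1/1305 = (1/80)*(1/1216) - 872/1305 = 1/97280 - 872/1305 = -16965371/25390080 ≈ -0.66819)
((1437 - 12*1) + l) - 2378 = ((1437 - 12*1) - 16965371/25390080) - 2378 = ((1437 - 12) - 16965371/25390080) - 2378 = (1425 - 16965371/25390080) - 2378 = 36163898629/25390080 - 2378 = -24213711611/25390080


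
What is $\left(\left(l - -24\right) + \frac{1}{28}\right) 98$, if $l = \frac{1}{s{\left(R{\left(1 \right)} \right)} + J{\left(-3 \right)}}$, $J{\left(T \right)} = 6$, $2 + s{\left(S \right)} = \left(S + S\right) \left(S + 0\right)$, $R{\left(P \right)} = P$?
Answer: $\frac{14231}{6} \approx 2371.8$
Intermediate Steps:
$s{\left(S \right)} = -2 + 2 S^{2}$ ($s{\left(S \right)} = -2 + \left(S + S\right) \left(S + 0\right) = -2 + 2 S S = -2 + 2 S^{2}$)
$l = \frac{1}{6}$ ($l = \frac{1}{\left(-2 + 2 \cdot 1^{2}\right) + 6} = \frac{1}{\left(-2 + 2 \cdot 1\right) + 6} = \frac{1}{\left(-2 + 2\right) + 6} = \frac{1}{0 + 6} = \frac{1}{6} \approx 0.16667$)
$\left(\left(l - -24\right) + \frac{1}{28}\right) 98 = \left(\left(\frac{1}{6} - -24\right) + \frac{1}{28}\right) 98 = \left(\left(\frac{1}{6} + 24\right) + \frac{1}{28}\right) 98 = \left(\frac{145}{6} + \frac{1}{28}\right) 98 = \frac{2033}{84} \cdot 98 = \frac{14231}{6}$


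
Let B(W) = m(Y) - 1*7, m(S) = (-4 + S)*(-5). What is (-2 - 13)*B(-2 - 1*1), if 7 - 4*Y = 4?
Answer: -555/4 ≈ -138.75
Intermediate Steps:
Y = ¾ (Y = 7/4 - ¼*4 = 7/4 - 1 = ¾ ≈ 0.75000)
m(S) = 20 - 5*S
B(W) = 37/4 (B(W) = (20 - 5*¾) - 1*7 = (20 - 15/4) - 7 = 65/4 - 7 = 37/4)
(-2 - 13)*B(-2 - 1*1) = (-2 - 13)*(37/4) = -15*37/4 = -555/4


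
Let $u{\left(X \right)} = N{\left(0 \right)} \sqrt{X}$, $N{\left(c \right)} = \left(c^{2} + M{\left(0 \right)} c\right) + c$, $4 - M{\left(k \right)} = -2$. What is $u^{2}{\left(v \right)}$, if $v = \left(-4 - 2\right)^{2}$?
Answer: $0$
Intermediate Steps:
$v = 36$ ($v = \left(-6\right)^{2} = 36$)
$M{\left(k \right)} = 6$ ($M{\left(k \right)} = 4 - -2 = 4 + 2 = 6$)
$N{\left(c \right)} = c^{2} + 7 c$ ($N{\left(c \right)} = \left(c^{2} + 6 c\right) + c = c^{2} + 7 c$)
$u{\left(X \right)} = 0$ ($u{\left(X \right)} = 0 \left(7 + 0\right) \sqrt{X} = 0 \cdot 7 \sqrt{X} = 0 \sqrt{X} = 0$)
$u^{2}{\left(v \right)} = 0^{2} = 0$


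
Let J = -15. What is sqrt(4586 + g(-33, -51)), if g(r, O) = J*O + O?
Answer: 10*sqrt(53) ≈ 72.801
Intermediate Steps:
g(r, O) = -14*O (g(r, O) = -15*O + O = -14*O)
sqrt(4586 + g(-33, -51)) = sqrt(4586 - 14*(-51)) = sqrt(4586 + 714) = sqrt(5300) = 10*sqrt(53)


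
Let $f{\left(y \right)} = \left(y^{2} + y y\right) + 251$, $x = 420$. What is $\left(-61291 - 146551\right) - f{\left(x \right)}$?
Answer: $-560893$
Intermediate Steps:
$f{\left(y \right)} = 251 + 2 y^{2}$ ($f{\left(y \right)} = \left(y^{2} + y^{2}\right) + 251 = 2 y^{2} + 251 = 251 + 2 y^{2}$)
$\left(-61291 - 146551\right) - f{\left(x \right)} = \left(-61291 - 146551\right) - \left(251 + 2 \cdot 420^{2}\right) = \left(-61291 - 146551\right) - \left(251 + 2 \cdot 176400\right) = \left(-61291 - 146551\right) - \left(251 + 352800\right) = -207842 - 353051 = -560893$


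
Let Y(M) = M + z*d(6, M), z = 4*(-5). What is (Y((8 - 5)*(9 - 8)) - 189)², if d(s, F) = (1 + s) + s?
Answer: 198916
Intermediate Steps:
d(s, F) = 1 + 2*s
z = -20
Y(M) = -260 + M (Y(M) = M - 20*(1 + 2*6) = M - 20*(1 + 12) = M - 20*13 = M - 260 = -260 + M)
(Y((8 - 5)*(9 - 8)) - 189)² = ((-260 + (8 - 5)*(9 - 8)) - 189)² = ((-260 + 3*1) - 189)² = ((-260 + 3) - 189)² = (-257 - 189)² = (-446)² = 198916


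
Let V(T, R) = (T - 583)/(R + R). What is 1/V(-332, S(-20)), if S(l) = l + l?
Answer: 16/183 ≈ 0.087432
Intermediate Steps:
S(l) = 2*l
V(T, R) = (-583 + T)/(2*R) (V(T, R) = (-583 + T)/((2*R)) = (-583 + T)*(1/(2*R)) = (-583 + T)/(2*R))
1/V(-332, S(-20)) = 1/((-583 - 332)/(2*((2*(-20))))) = 1/((½)*(-915)/(-40)) = 1/((½)*(-1/40)*(-915)) = 1/(183/16) = 16/183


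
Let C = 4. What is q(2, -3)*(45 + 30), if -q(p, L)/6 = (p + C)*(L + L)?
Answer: 16200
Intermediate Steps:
q(p, L) = -12*L*(4 + p) (q(p, L) = -6*(p + 4)*(L + L) = -6*(4 + p)*2*L = -12*L*(4 + p))
q(2, -3)*(45 + 30) = (-12*(-3)*(4 + 2))*(45 + 30) = -12*(-3)*6*75 = 216*75 = 16200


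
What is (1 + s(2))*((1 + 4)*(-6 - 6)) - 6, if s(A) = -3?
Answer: 114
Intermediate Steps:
(1 + s(2))*((1 + 4)*(-6 - 6)) - 6 = (1 - 3)*((1 + 4)*(-6 - 6)) - 6 = -10*(-12) - 6 = -2*(-60) - 6 = 120 - 6 = 114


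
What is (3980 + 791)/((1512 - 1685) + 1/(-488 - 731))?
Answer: -5815849/210888 ≈ -27.578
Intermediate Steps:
(3980 + 791)/((1512 - 1685) + 1/(-488 - 731)) = 4771/(-173 + 1/(-1219)) = 4771/(-173 - 1/1219) = 4771/(-210888/1219) = 4771*(-1219/210888) = -5815849/210888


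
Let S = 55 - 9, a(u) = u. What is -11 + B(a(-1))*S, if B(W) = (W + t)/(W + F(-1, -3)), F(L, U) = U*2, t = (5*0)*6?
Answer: -31/7 ≈ -4.4286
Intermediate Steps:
t = 0 (t = 0*6 = 0)
F(L, U) = 2*U
B(W) = W/(-6 + W) (B(W) = (W + 0)/(W + 2*(-3)) = W/(W - 6) = W/(-6 + W))
S = 46
-11 + B(a(-1))*S = -11 - 1/(-6 - 1)*46 = -11 - 1/(-7)*46 = -11 - 1*(-⅐)*46 = -11 + (⅐)*46 = -11 + 46/7 = -31/7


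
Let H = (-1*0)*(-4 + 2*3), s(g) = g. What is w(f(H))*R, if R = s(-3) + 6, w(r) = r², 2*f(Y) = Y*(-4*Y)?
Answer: 0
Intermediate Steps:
H = 0 (H = 0*(-4 + 6) = 0*2 = 0)
f(Y) = -2*Y² (f(Y) = (Y*(-4*Y))/2 = (-4*Y²)/2 = -2*Y²)
R = 3 (R = -3 + 6 = 3)
w(f(H))*R = (-2*0²)²*3 = (-2*0)²*3 = 0²*3 = 0*3 = 0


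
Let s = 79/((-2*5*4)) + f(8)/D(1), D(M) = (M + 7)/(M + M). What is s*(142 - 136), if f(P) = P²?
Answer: 1683/20 ≈ 84.150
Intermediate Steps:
D(M) = (7 + M)/(2*M) (D(M) = (7 + M)/((2*M)) = (7 + M)*(1/(2*M)) = (7 + M)/(2*M))
s = 561/40 (s = 79/((-2*5*4)) + 8²/(((½)*(7 + 1)/1)) = 79/((-10*4)) + 64/(((½)*1*8)) = 79/(-40) + 64/4 = 79*(-1/40) + 64*(¼) = -79/40 + 16 = 561/40 ≈ 14.025)
s*(142 - 136) = 561*(142 - 136)/40 = (561/40)*6 = 1683/20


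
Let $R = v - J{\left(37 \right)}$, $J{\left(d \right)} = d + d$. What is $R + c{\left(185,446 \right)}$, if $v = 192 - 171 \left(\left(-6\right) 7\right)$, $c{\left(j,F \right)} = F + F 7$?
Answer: $10868$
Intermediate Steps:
$J{\left(d \right)} = 2 d$
$c{\left(j,F \right)} = 8 F$ ($c{\left(j,F \right)} = F + 7 F = 8 F$)
$v = 7374$ ($v = 192 - -7182 = 192 + 7182 = 7374$)
$R = 7300$ ($R = 7374 - 2 \cdot 37 = 7374 - 74 = 7300$)
$R + c{\left(185,446 \right)} = 7300 + 8 \cdot 446 = 7300 + 3568 = 10868$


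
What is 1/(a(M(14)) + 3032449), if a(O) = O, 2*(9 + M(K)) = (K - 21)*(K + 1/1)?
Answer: 2/6064775 ≈ 3.2977e-7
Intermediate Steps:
M(K) = -9 + (1 + K)*(-21 + K)/2 (M(K) = -9 + ((K - 21)*(K + 1/1))/2 = -9 + ((-21 + K)*(K + 1))/2 = -9 + ((-21 + K)*(1 + K))/2 = -9 + ((1 + K)*(-21 + K))/2 = -9 + (1 + K)*(-21 + K)/2)
1/(a(M(14)) + 3032449) = 1/((-39/2 + (½)*14² - 10*14) + 3032449) = 1/((-39/2 + (½)*196 - 140) + 3032449) = 1/((-39/2 + 98 - 140) + 3032449) = 1/(-123/2 + 3032449) = 1/(6064775/2) = 2/6064775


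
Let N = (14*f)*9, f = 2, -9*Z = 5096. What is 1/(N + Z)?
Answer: -9/2828 ≈ -0.0031825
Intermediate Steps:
Z = -5096/9 (Z = -⅑*5096 = -5096/9 ≈ -566.22)
N = 252 (N = (14*2)*9 = 28*9 = 252)
1/(N + Z) = 1/(252 - 5096/9) = 1/(-2828/9) = -9/2828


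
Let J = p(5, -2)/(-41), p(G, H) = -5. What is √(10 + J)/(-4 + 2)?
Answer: -√17015/82 ≈ -1.5908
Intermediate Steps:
J = 5/41 (J = -5/(-41) = -5*(-1/41) = 5/41 ≈ 0.12195)
√(10 + J)/(-4 + 2) = √(10 + 5/41)/(-4 + 2) = √(415/41)/(-2) = (√17015/41)*(-½) = -√17015/82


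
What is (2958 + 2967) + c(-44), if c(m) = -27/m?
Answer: 260727/44 ≈ 5925.6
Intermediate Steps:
(2958 + 2967) + c(-44) = (2958 + 2967) - 27/(-44) = 5925 - 27*(-1/44) = 5925 + 27/44 = 260727/44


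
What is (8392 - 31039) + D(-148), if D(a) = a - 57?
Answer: -22852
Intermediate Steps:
D(a) = -57 + a
(8392 - 31039) + D(-148) = (8392 - 31039) + (-57 - 148) = -22647 - 205 = -22852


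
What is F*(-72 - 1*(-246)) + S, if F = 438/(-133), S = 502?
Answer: -9446/133 ≈ -71.023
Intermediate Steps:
F = -438/133 (F = 438*(-1/133) = -438/133 ≈ -3.2932)
F*(-72 - 1*(-246)) + S = -438*(-72 - 1*(-246))/133 + 502 = -438*(-72 + 246)/133 + 502 = -438/133*174 + 502 = -76212/133 + 502 = -9446/133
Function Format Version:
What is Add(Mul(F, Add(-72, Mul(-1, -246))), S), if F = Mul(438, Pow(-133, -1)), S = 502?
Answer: Rational(-9446, 133) ≈ -71.023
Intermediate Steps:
F = Rational(-438, 133) (F = Mul(438, Rational(-1, 133)) = Rational(-438, 133) ≈ -3.2932)
Add(Mul(F, Add(-72, Mul(-1, -246))), S) = Add(Mul(Rational(-438, 133), Add(-72, Mul(-1, -246))), 502) = Add(Mul(Rational(-438, 133), Add(-72, 246)), 502) = Add(Mul(Rational(-438, 133), 174), 502) = Add(Rational(-76212, 133), 502) = Rational(-9446, 133)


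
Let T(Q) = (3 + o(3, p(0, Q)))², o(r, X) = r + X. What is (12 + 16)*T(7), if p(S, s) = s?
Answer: 4732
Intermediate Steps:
o(r, X) = X + r
T(Q) = (6 + Q)² (T(Q) = (3 + (Q + 3))² = (3 + (3 + Q))² = (6 + Q)²)
(12 + 16)*T(7) = (12 + 16)*(6 + 7)² = 28*13² = 28*169 = 4732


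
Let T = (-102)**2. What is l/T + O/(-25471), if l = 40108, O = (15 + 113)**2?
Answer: 212782933/66250071 ≈ 3.2118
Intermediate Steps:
T = 10404
O = 16384 (O = 128**2 = 16384)
l/T + O/(-25471) = 40108/10404 + 16384/(-25471) = 40108*(1/10404) + 16384*(-1/25471) = 10027/2601 - 16384/25471 = 212782933/66250071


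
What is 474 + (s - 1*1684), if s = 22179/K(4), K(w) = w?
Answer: 17339/4 ≈ 4334.8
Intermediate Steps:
s = 22179/4 ≈ 5544.8
474 + (s - 1*1684) = 474 + (22179/4 - 1*1684) = 474 + (22179/4 - 1684) = 474 + 15443/4 = 17339/4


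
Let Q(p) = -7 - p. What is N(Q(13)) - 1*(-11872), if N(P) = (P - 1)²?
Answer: 12313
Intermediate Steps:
N(P) = (-1 + P)²
N(Q(13)) - 1*(-11872) = (-1 + (-7 - 1*13))² - 1*(-11872) = (-1 + (-7 - 13))² + 11872 = (-1 - 20)² + 11872 = (-21)² + 11872 = 441 + 11872 = 12313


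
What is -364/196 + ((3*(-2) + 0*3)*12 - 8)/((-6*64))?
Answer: -277/168 ≈ -1.6488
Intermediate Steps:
-364/196 + ((3*(-2) + 0*3)*12 - 8)/((-6*64)) = -364*1/196 + ((-6 + 0)*12 - 8)/(-384) = -13/7 + (-6*12 - 8)*(-1/384) = -13/7 + (-72 - 8)*(-1/384) = -13/7 - 80*(-1/384) = -13/7 + 5/24 = -277/168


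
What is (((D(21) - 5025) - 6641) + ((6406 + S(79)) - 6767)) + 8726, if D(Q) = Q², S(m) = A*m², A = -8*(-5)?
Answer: 246780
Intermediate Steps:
A = 40
S(m) = 40*m²
(((D(21) - 5025) - 6641) + ((6406 + S(79)) - 6767)) + 8726 = (((21² - 5025) - 6641) + ((6406 + 40*79²) - 6767)) + 8726 = (((441 - 5025) - 6641) + ((6406 + 40*6241) - 6767)) + 8726 = ((-4584 - 6641) + ((6406 + 249640) - 6767)) + 8726 = (-11225 + (256046 - 6767)) + 8726 = (-11225 + 249279) + 8726 = 238054 + 8726 = 246780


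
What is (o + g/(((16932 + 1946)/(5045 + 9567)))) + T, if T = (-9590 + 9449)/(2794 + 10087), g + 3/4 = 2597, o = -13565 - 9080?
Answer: -5017872274103/243167518 ≈ -20635.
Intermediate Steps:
o = -22645
g = 10385/4 (g = -¾ + 2597 = 10385/4 ≈ 2596.3)
T = -141/12881 ≈ -0.010946
(o + g/(((16932 + 1946)/(5045 + 9567)))) + T = (-22645 + 10385/(4*(((16932 + 1946)/(5045 + 9567))))) - 141/12881 = (-22645 + 10385/(4*((18878/14612)))) - 141/12881 = (-22645 + 10385/(4*((18878*(1/14612))))) - 141/12881 = (-22645 + 10385/(4*(9439/7306))) - 141/12881 = (-22645 + (10385/4)*(7306/9439)) - 141/12881 = (-22645 + 37936405/18878) - 141/12881 = -389555905/18878 - 141/12881 = -5017872274103/243167518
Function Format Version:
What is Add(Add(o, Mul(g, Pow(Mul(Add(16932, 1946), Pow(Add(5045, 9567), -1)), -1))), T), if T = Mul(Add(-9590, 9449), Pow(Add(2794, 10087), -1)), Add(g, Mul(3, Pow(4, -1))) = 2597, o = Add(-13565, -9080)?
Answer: Rational(-5017872274103, 243167518) ≈ -20635.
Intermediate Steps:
o = -22645
g = Rational(10385, 4) (g = Add(Rational(-3, 4), 2597) = Rational(10385, 4) ≈ 2596.3)
T = Rational(-141, 12881) (T = Mul(-141, Pow(12881, -1)) = Mul(-141, Rational(1, 12881)) = Rational(-141, 12881) ≈ -0.010946)
Add(Add(o, Mul(g, Pow(Mul(Add(16932, 1946), Pow(Add(5045, 9567), -1)), -1))), T) = Add(Add(-22645, Mul(Rational(10385, 4), Pow(Mul(Add(16932, 1946), Pow(Add(5045, 9567), -1)), -1))), Rational(-141, 12881)) = Add(Add(-22645, Mul(Rational(10385, 4), Pow(Mul(18878, Pow(14612, -1)), -1))), Rational(-141, 12881)) = Add(Add(-22645, Mul(Rational(10385, 4), Pow(Mul(18878, Rational(1, 14612)), -1))), Rational(-141, 12881)) = Add(Add(-22645, Mul(Rational(10385, 4), Pow(Rational(9439, 7306), -1))), Rational(-141, 12881)) = Add(Add(-22645, Mul(Rational(10385, 4), Rational(7306, 9439))), Rational(-141, 12881)) = Add(Add(-22645, Rational(37936405, 18878)), Rational(-141, 12881)) = Add(Rational(-389555905, 18878), Rational(-141, 12881)) = Rational(-5017872274103, 243167518)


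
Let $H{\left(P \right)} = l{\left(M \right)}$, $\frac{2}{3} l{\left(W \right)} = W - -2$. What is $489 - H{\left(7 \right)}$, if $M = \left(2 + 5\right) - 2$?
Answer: $\frac{957}{2} \approx 478.5$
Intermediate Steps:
$M = 5$ ($M = 7 - 2 = 5$)
$l{\left(W \right)} = 3 + \frac{3 W}{2}$ ($l{\left(W \right)} = \frac{3 \left(W - -2\right)}{2} = \frac{3 \left(W + 2\right)}{2} = \frac{3 \left(2 + W\right)}{2} = 3 + \frac{3 W}{2}$)
$H{\left(P \right)} = \frac{21}{2}$ ($H{\left(P \right)} = 3 + \frac{3}{2} \cdot 5 = 3 + \frac{15}{2} = \frac{21}{2}$)
$489 - H{\left(7 \right)} = 489 - \frac{21}{2} = \frac{957}{2}$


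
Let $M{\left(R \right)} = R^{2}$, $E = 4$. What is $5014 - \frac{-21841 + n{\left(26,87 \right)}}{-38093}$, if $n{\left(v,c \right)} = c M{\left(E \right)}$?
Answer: $\frac{17361623}{3463} \approx 5013.5$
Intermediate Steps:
$n{\left(v,c \right)} = 16 c$ ($n{\left(v,c \right)} = c 4^{2} = c 16 = 16 c$)
$5014 - \frac{-21841 + n{\left(26,87 \right)}}{-38093} = 5014 - \frac{-21841 + 16 \cdot 87}{-38093} = 5014 - \left(-21841 + 1392\right) \left(- \frac{1}{38093}\right) = 5014 - \left(-20449\right) \left(- \frac{1}{38093}\right) = 5014 - \frac{1859}{3463} = \frac{17361623}{3463}$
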